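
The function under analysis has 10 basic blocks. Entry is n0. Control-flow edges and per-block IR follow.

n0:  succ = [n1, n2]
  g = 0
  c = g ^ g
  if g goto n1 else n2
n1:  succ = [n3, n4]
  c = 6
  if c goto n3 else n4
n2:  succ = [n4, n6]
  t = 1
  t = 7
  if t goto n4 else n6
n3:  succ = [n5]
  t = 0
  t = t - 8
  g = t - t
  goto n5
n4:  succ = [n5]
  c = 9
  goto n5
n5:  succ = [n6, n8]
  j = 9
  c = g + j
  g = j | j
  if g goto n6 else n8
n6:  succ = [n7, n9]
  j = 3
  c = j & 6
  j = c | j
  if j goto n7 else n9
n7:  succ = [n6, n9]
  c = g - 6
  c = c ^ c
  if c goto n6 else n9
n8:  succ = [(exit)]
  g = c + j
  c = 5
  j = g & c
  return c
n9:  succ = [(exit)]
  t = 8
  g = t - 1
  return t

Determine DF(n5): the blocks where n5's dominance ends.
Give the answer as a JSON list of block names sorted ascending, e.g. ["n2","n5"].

Answer: ["n6"]

Derivation:
idom tree: n1←n0 n2←n0 n3←n1 n4←n0 n5←n0 n6←n0 n7←n6 n8←n5 n9←n6
Dom∩ at merges:
  n4: preds {n1,n2}: {n0,n1} ∩ {n0,n2} = {n0}; idom=n0
  n5: preds {n3,n4}: {n0,n1,n3} ∩ {n0,n4} = {n0}; idom=n0
  n6: preds {n2,n5,n7}: {n0,n2} ∩ {n0,n5} ∩ {n0,n6,n7} = {n0}; idom=n0
  n9: preds {n6,n7}: {n0,n6} ∩ {n0,n6,n7} = {n0,n6}; idom=n6

DF walk-up:
  join n4 pred n1: n1 stop@n0
  join n4 pred n2: n2 stop@n0
  join n5 pred n3: n3→n1 stop@n0
  join n5 pred n4: n4 stop@n0
  join n6 pred n2: n2 stop@n0
  join n6 pred n5: n5 stop@n0
  join n6 pred n7: n7→n6 stop@n0
  join n9 pred n6: · stop@n6
  join n9 pred n7: n7 stop@n6
  n0 → ∅
  n1 → {n4,n5}
  n2 → {n4,n6}
  n3 → {n5}
  n4 → {n5}
  n5 → {n6}
  n6 → {n6}
  n7 → {n6,n9}
  n8 → ∅
  n9 → ∅

DF(n5) = ["n6"]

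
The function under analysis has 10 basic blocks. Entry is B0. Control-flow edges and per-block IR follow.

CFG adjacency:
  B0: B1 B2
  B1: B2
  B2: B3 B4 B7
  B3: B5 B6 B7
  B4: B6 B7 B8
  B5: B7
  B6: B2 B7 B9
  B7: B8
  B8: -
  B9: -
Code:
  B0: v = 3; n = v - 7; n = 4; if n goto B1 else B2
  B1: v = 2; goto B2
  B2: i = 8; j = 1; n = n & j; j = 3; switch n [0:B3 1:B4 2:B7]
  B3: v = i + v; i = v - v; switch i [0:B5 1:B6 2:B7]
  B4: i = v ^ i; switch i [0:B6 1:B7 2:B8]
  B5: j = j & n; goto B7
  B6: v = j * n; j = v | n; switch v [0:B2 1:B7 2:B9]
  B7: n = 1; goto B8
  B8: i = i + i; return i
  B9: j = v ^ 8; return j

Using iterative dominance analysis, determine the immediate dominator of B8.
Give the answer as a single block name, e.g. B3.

Answer: B2

Analysis:
idom tree: B1←B0 B2←B0 B3←B2 B4←B2 B5←B3 B6←B2 B7←B2 B8←B2 B9←B6
Dom at joins:
  B2: preds {B0,B1,B6}: {B0} ∩ {B0,B1} ∩ {B0,B2,B6} = {B0}; idom=B0
  B6: preds {B3,B4}: {B0,B2,B3} ∩ {B0,B2,B4} = {B0,B2}; idom=B2
  B7: preds {B2,B3,B4,B5,B6}: {B0,B2} ∩ {B0,B2,B3} ∩ {B0,B2,B4} ∩ {B0,B2,B3,B5} ∩ {B0,B2,B6} = {B0,B2}; idom=B2
  B8: preds {B4,B7}: {B0,B2,B4} ∩ {B0,B2,B7} = {B0,B2}; idom=B2

idom(B8) = B2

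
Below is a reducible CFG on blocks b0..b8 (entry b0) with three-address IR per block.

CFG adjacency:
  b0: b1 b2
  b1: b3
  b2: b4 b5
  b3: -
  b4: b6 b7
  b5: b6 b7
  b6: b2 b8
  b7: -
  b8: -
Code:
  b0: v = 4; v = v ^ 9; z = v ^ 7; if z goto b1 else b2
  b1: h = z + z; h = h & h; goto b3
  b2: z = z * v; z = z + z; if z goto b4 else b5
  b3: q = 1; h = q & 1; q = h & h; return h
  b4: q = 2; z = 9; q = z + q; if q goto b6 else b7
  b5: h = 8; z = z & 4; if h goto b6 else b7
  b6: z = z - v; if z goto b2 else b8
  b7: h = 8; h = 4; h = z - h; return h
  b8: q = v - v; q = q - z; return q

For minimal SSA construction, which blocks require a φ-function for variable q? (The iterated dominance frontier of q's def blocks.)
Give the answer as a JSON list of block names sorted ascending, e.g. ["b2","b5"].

Answer: ["b2", "b6", "b7"]

Working:
idom tree: b1←b0 b2←b0 b3←b1 b4←b2 b5←b2 b6←b2 b7←b2 b8←b6
Dom∩ at merges:
  b2: preds {b0,b6}: {b0} ∩ {b0,b2,b6} = {b0}; idom=b0
  b6: preds {b4,b5}: {b0,b2,b4} ∩ {b0,b2,b5} = {b0,b2}; idom=b2
  b7: preds {b4,b5}: {b0,b2,b4} ∩ {b0,b2,b5} = {b0,b2}; idom=b2

Frontier:
  join b2 pred b0: · stop@b0
  join b2 pred b6: b6→b2 stop@b0
  join b6 pred b4: b4 stop@b2
  join b6 pred b5: b5 stop@b2
  join b7 pred b4: b4 stop@b2
  join b7 pred b5: b5 stop@b2
  b0 → ∅
  b1 → ∅
  b2 → {b2}
  b3 → ∅
  b4 → {b6,b7}
  b5 → {b6,b7}
  b6 → {b2}
  b7 → ∅
  b8 → ∅

φ for q: defs {b3,b4,b8}
  DF⁺ = {b2,b6,b7}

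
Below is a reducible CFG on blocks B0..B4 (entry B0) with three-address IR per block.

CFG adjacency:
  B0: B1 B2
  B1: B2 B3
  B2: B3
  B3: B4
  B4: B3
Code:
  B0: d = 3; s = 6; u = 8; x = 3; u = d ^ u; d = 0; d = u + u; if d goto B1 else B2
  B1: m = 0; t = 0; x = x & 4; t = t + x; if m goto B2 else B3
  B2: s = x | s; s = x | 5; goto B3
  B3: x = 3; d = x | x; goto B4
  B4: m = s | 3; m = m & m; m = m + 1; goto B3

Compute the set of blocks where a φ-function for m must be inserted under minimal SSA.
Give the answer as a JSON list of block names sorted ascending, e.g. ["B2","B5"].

Answer: ["B2", "B3"]

Working:
idom tree: B1←B0 B2←B0 B3←B0 B4←B3
Dom∩ at merges:
  B2: preds {B0,B1}: {B0} ∩ {B0,B1} = {B0}; idom=B0
  B3: preds {B1,B2,B4}: {B0,B1} ∩ {B0,B2} ∩ {B0,B3,B4} = {B0}; idom=B0

DF derivation:
  B2←B0: walk · to B0
  B2←B1: walk B1 to B0
  B3←B1: walk B1 to B0
  B3←B2: walk B2 to B0
  B3←B4: walk B4→B3 to B0
  DF(B0)=∅
  DF(B1)={B2,B3}
  DF(B2)={B3}
  DF(B3)={B3}
  DF(B4)={B3}

φ for m: defs {B1,B4}
  DF⁺ = {B2,B3}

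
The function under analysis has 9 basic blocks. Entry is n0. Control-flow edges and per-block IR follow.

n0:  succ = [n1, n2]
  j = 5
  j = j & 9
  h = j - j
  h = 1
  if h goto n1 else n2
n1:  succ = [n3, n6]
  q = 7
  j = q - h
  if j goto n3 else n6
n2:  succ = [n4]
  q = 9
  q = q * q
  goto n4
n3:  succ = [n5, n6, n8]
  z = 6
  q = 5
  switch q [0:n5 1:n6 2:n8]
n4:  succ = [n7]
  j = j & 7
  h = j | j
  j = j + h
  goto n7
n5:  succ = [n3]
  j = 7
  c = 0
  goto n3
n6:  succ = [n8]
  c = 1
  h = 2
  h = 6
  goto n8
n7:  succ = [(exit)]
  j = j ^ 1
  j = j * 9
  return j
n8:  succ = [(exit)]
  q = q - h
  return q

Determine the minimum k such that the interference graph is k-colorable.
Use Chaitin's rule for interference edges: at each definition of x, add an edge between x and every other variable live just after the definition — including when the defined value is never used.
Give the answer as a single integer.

Block summaries:
  n0: {h,j} / ∅
  n1: {j,q} / {h}
  n2: {q} / ∅
  n3: {q,z} / ∅
  n4: {h,j} / {j}
  n5: {c,j} / ∅
  n6: {c,h} / ∅
  n7: {j} / {j}
  n8: {q} / {h,q}

Live sets:
  n0: in=∅ out={h,j}
  n1: in={h} out={h,q}
  n2: in={j} out={j}
  n3: in={h} out={h,q}
  n4: in={j} out={j}
  n5: in={h} out={h}
  n6: in={q} out={h,q}
  n7: in={j} out=∅
  n8: in={h,q} out=∅

Conflict graph:
  c — {h,q}
  h — {c,j,q,z}
  j — {h,q}
  q — {c,h,j}
  z — {h}

Colouring:
  lower bound: {c,h,q} mutually conflict ⇒ χ ≥ 3
  3-colouring: c0={h}  c1={q,z}  c2={c,j}
  χ = 3

Answer: 3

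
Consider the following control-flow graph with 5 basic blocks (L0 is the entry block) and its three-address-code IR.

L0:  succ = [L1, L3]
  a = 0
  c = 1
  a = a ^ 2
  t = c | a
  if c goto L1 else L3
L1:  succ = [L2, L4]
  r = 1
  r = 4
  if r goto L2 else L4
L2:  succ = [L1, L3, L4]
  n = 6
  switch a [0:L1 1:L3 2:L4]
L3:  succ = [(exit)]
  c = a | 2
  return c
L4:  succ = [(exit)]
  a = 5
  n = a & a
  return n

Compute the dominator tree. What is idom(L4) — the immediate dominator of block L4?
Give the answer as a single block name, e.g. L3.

idom tree: L1←L0 L2←L1 L3←L0 L4←L1
Join-block Dom:
  L1: preds {L0,L2}: {L0} ∩ {L0,L1,L2} = {L0}; idom=L0
  L3: preds {L0,L2}: {L0} ∩ {L0,L1,L2} = {L0}; idom=L0
  L4: preds {L1,L2}: {L0,L1} ∩ {L0,L1,L2} = {L0,L1}; idom=L1

idom(L4) = L1

Answer: L1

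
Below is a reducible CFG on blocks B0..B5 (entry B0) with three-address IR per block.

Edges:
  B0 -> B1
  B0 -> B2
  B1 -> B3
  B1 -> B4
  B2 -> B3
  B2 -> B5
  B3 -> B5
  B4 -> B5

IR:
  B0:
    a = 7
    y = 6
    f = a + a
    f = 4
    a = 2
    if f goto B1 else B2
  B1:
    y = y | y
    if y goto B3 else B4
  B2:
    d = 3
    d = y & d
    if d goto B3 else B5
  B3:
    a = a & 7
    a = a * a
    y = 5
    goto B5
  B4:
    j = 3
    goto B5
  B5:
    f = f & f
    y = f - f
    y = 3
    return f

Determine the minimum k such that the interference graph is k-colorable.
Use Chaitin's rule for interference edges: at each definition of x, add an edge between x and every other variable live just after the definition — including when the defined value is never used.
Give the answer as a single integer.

Answer: 4

Working:
Block summaries:
  B0: {a,f,y} / ∅
  B1: {y} / {y}
  B2: {d} / {y}
  B3: {a,y} / {a}
  B4: {j} / ∅
  B5: {f,y} / {f}

Liveness:
  B0: in=∅ out={a,f,y}
  B1: in={a,f,y} out={a,f}
  B2: in={a,f,y} out={a,f}
  B3: in={a,f} out={f}
  B4: in={f} out={f}
  B5: in={f} out=∅

Conflict graph:
  a — {d,f,y}
  d — {a,f,y}
  f — {a,d,j,y}
  j — {f}
  y — {a,d,f}

Chromatic number:
  clique {a,d,f,y} ⇒ need ≥ 4
  assign a→r1 d→r2 f→r0 j→r1 y→r3 — no edge inside a register ⇒ χ ≤ 4
  χ = 4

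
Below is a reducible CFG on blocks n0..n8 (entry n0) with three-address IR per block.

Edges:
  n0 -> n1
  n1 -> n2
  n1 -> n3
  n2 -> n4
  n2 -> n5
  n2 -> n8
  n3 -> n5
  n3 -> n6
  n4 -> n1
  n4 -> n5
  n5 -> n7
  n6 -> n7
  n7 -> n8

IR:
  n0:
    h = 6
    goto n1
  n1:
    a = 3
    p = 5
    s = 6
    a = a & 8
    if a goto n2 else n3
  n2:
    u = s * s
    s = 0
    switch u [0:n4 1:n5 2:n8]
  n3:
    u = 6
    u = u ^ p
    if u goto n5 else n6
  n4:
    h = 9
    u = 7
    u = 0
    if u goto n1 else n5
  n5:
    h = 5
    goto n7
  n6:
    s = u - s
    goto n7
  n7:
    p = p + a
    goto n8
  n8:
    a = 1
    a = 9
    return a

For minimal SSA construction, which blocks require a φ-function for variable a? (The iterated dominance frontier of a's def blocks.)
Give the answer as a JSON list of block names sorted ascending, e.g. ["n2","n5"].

Answer: ["n1"]

Derivation:
idom tree: n1←n0 n2←n1 n3←n1 n4←n2 n5←n1 n6←n3 n7←n1 n8←n1
Join-block Dom:
  n1: preds {n0,n4}: {n0} ∩ {n0,n1,n2,n4} = {n0}; idom=n0
  n5: preds {n2,n3,n4}: {n0,n1,n2} ∩ {n0,n1,n3} ∩ {n0,n1,n2,n4} = {n0,n1}; idom=n1
  n7: preds {n5,n6}: {n0,n1,n5} ∩ {n0,n1,n3,n6} = {n0,n1}; idom=n1
  n8: preds {n2,n7}: {n0,n1,n2} ∩ {n0,n1,n7} = {n0,n1}; idom=n1

DF derivation:
  join n1 pred n0: · stop@n0
  join n1 pred n4: n4→n2→n1 stop@n0
  join n5 pred n2: n2 stop@n1
  join n5 pred n3: n3 stop@n1
  join n5 pred n4: n4→n2 stop@n1
  join n7 pred n5: n5 stop@n1
  join n7 pred n6: n6→n3 stop@n1
  join n8 pred n2: n2 stop@n1
  join n8 pred n7: n7 stop@n1
  n0: DF=∅
  n1: DF={n1}
  n2: DF={n1,n5,n8}
  n3: DF={n5,n7}
  n4: DF={n1,n5}
  n5: DF={n7}
  n6: DF={n7}
  n7: DF={n8}
  n8: DF=∅

φ for a: defs {n1,n8}
  DF⁺ = {n1}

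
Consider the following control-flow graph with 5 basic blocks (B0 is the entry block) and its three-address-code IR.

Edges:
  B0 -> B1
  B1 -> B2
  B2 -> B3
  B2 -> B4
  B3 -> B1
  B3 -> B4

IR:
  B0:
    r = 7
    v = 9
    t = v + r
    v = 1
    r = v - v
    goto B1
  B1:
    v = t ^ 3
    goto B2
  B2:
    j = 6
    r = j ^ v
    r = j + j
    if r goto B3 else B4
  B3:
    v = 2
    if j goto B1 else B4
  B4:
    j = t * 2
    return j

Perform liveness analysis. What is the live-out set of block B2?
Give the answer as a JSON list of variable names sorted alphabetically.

Answer: ["j", "t"]

Derivation:
def/use:
  B0 def {r,t,v} use ∅
  B1 def {v} use {t}
  B2 def {j,r} use {v}
  B3 def {v} use {j}
  B4 def {j} use {t}

Live sets:
  live B0: ∅→{t}
  live B1: {t}→{t,v}
  live B2: {t,v}→{j,t}
  live B3: {j,t}→{t}
  live B4: {t}→∅

live-out(B2) = ["j", "t"]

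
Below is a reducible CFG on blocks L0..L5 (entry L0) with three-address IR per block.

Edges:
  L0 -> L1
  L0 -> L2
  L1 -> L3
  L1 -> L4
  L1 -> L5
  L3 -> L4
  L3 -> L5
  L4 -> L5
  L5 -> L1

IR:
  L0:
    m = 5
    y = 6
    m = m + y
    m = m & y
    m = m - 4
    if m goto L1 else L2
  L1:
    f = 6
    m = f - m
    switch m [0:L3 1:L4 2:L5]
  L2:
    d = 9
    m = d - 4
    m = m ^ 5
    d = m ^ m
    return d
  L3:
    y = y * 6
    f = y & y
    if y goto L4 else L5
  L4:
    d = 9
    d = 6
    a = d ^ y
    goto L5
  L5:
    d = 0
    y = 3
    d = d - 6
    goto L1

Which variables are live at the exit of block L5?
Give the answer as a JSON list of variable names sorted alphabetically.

Block summaries:
  L0: def={m,y} ue=∅
  L1: def={f,m} ue={m}
  L2: def={d,m} ue=∅
  L3: def={f,y} ue={y}
  L4: def={a,d} ue={y}
  L5: def={d,y} ue=∅

Liveness:
  L0: in=∅ out={m,y}
  L1: in={m,y} out={m,y}
  L2: in=∅ out=∅
  L3: in={m,y} out={m,y}
  L4: in={m,y} out={m}
  L5: in={m} out={m,y}

live-out(L5) = ["m", "y"]

Answer: ["m", "y"]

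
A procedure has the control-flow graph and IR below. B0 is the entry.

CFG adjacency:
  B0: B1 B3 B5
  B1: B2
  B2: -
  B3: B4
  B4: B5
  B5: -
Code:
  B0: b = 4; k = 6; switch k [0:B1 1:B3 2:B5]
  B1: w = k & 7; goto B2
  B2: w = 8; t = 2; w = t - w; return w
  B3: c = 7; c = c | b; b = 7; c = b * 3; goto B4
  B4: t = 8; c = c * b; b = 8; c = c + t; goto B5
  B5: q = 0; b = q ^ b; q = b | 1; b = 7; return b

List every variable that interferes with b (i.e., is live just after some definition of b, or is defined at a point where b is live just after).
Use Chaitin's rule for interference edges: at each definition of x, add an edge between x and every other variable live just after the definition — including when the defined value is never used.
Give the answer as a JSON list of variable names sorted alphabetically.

Per-block:
  B0: def={b,k} ue=∅
  B1: def={w} ue={k}
  B2: def={t,w} ue=∅
  B3: def={b,c} ue={b}
  B4: def={b,c,t} ue={b,c}
  B5: def={b,q} ue={b}

Backward fixpoint:
  B0: in=∅ out={b,k}
  B1: in={k} out=∅
  B2: in=∅ out=∅
  B3: in={b} out={b,c}
  B4: in={b,c} out={b}
  B5: in={b} out=∅

Conflict graph:
  b — {c,k,q,t}
  c — {b,t}
  k — {b}
  q — {b}
  t — {b,c,w}
  w — {t}

N(b) = ["c", "k", "q", "t"]

Answer: ["c", "k", "q", "t"]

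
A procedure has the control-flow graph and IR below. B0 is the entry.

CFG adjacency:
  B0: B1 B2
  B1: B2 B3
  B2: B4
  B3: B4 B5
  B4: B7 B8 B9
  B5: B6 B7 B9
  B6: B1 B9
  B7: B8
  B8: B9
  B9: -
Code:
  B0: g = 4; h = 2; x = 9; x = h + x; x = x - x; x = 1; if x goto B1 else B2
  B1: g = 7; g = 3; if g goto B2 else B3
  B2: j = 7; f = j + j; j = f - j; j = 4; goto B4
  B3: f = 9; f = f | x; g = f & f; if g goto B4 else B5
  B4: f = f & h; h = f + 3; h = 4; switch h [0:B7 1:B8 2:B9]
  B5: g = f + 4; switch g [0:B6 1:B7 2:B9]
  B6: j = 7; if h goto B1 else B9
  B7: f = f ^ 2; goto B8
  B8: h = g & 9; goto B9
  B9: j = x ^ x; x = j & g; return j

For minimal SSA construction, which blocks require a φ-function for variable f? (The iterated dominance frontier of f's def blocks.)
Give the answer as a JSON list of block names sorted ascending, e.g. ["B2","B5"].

idom tree: B1←B0 B2←B0 B3←B1 B4←B0 B5←B3 B6←B5 B7←B0 B8←B0 B9←B0
Join-block Dom:
  B1: preds {B0,B6}: {B0} ∩ {B0,B1,B3,B5,B6} = {B0}; idom=B0
  B2: preds {B0,B1}: {B0} ∩ {B0,B1} = {B0}; idom=B0
  B4: preds {B2,B3}: {B0,B2} ∩ {B0,B1,B3} = {B0}; idom=B0
  B7: preds {B4,B5}: {B0,B4} ∩ {B0,B1,B3,B5} = {B0}; idom=B0
  B8: preds {B4,B7}: {B0,B4} ∩ {B0,B7} = {B0}; idom=B0
  B9: preds {B4,B5,B6,B8}: {B0,B4} ∩ {B0,B1,B3,B5} ∩ {B0,B1,B3,B5,B6} ∩ {B0,B8} = {B0}; idom=B0

DF walk-up:
  join B1 pred B0: · stop@B0
  join B1 pred B6: B6→B5→B3→B1 stop@B0
  join B2 pred B0: · stop@B0
  join B2 pred B1: B1 stop@B0
  join B4 pred B2: B2 stop@B0
  join B4 pred B3: B3→B1 stop@B0
  join B7 pred B4: B4 stop@B0
  join B7 pred B5: B5→B3→B1 stop@B0
  join B8 pred B4: B4 stop@B0
  join B8 pred B7: B7 stop@B0
  join B9 pred B4: B4 stop@B0
  join B9 pred B5: B5→B3→B1 stop@B0
  join B9 pred B6: B6→B5→B3→B1 stop@B0
  join B9 pred B8: B8 stop@B0
  B0 → ∅
  B1 → {B1,B2,B4,B7,B9}
  B2 → {B4}
  B3 → {B1,B4,B7,B9}
  B4 → {B7,B8,B9}
  B5 → {B1,B7,B9}
  B6 → {B1,B9}
  B7 → {B8}
  B8 → {B9}
  B9 → ∅

φ for f: defs {B2,B3,B4,B7}
  DF⁺ = {B1,B2,B4,B7,B8,B9}

Answer: ["B1", "B2", "B4", "B7", "B8", "B9"]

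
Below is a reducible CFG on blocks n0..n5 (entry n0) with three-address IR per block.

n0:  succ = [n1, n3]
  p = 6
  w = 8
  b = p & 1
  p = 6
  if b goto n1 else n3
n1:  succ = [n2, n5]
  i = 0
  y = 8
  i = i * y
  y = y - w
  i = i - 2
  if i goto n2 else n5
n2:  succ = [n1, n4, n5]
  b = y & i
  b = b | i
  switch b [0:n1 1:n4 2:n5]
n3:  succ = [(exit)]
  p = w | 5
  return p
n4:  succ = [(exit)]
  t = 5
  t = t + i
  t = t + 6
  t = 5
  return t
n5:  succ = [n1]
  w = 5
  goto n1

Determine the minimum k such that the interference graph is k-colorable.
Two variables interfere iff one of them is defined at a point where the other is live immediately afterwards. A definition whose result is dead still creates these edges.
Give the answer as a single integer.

Per-block:
  n0 def {b,p,w} use ∅
  n1 def {i,y} use {w}
  n2 def {b} use {i,y}
  n3 def {p} use {w}
  n4 def {t} use {i}
  n5 def {w} use ∅

Backward fixpoint:
  n0: in=∅ out={w}
  n1: in={w} out={i,w,y}
  n2: in={i,w,y} out={i,w}
  n3: in={w} out=∅
  n4: in={i} out=∅
  n5: in=∅ out={w}

Conflict graph:
  b — {i,p,w}
  i — {b,t,w,y}
  p — {b,w}
  t — {i}
  w — {b,i,p,y}
  y — {i,w}

Colouring:
  {b,i,w} pairwise interfere (3-clique) ⇒ χ ≥ 3
  assign b→c2 i→c0 p→c0 t→c1 w→c1 y→c2 — no edge inside a register ⇒ χ ≤ 3
  χ = 3

Answer: 3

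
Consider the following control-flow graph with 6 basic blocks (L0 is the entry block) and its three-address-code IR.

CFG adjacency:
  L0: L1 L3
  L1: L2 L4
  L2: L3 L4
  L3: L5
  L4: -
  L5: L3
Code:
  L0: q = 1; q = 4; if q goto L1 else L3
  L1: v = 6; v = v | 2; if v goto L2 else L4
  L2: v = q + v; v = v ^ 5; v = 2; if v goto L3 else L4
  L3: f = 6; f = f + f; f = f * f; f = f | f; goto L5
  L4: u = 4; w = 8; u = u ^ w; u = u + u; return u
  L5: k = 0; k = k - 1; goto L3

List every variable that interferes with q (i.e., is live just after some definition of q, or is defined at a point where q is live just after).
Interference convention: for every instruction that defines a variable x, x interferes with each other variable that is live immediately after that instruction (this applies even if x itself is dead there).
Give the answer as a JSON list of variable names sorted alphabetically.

Answer: ["v"]

Working:
Per-block:
  L0: def={q} ue=∅
  L1: def={v} ue=∅
  L2: def={v} ue={q,v}
  L3: def={f} ue=∅
  L4: def={u,w} ue=∅
  L5: def={k} ue=∅

Liveness:
  live L0: ∅→{q}
  live L1: {q}→{q,v}
  live L2: {q,v}→∅
  live L3: ∅→∅
  live L4: ∅→∅
  live L5: ∅→∅

Interfere edges:
  f: ∅
  k: ∅
  q: {v}
  u: {w}
  v: {q}
  w: {u}

N(q) = ["v"]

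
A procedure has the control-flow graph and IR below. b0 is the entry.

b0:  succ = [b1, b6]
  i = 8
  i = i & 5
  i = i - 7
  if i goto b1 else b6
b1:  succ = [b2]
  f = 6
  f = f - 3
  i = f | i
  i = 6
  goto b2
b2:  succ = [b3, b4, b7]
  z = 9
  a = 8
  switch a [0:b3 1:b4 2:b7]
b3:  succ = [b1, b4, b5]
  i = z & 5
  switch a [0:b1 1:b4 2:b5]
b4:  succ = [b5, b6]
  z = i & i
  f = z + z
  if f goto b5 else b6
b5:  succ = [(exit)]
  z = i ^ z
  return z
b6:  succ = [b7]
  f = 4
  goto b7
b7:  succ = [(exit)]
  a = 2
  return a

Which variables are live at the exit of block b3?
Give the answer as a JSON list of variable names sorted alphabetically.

Answer: ["i", "z"]

Derivation:
def/use:
  b0: {i} / ∅
  b1: {f,i} / {i}
  b2: {a,z} / ∅
  b3: {i} / {a,z}
  b4: {f,z} / {i}
  b5: {z} / {i,z}
  b6: {f} / ∅
  b7: {a} / ∅

Liveness:
  live b0: ∅→{i}
  live b1: {i}→{i}
  live b2: {i}→{a,i,z}
  live b3: {a,z}→{i,z}
  live b4: {i}→{i,z}
  live b5: {i,z}→∅
  live b6: ∅→∅
  live b7: ∅→∅

live-out(b3) = ["i", "z"]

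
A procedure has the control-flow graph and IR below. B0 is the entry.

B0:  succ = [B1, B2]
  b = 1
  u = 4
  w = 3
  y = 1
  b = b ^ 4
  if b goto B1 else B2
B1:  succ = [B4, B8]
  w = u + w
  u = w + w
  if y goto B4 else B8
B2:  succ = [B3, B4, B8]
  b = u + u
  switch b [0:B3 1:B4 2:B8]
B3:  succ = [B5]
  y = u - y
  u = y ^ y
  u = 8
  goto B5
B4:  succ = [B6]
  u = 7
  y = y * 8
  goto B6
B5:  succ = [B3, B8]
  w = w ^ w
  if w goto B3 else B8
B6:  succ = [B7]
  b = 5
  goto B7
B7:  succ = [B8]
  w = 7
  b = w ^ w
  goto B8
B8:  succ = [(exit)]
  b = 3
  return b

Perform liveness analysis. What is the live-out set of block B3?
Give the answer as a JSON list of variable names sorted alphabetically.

Block summaries:
  B0: {b,u,w,y} / ∅
  B1: {u,w} / {u,w,y}
  B2: {b} / {u}
  B3: {u,y} / {u,y}
  B4: {u,y} / {y}
  B5: {w} / {w}
  B6: {b} / ∅
  B7: {b,w} / ∅
  B8: {b} / ∅

Backward fixpoint:
  B0: in=∅ out={u,w,y}
  B1: in={u,w,y} out={y}
  B2: in={u,w,y} out={u,w,y}
  B3: in={u,w,y} out={u,w,y}
  B4: in={y} out=∅
  B5: in={u,w,y} out={u,w,y}
  B6: in=∅ out=∅
  B7: in=∅ out=∅
  B8: in=∅ out=∅

live-out(B3) = ["u", "w", "y"]

Answer: ["u", "w", "y"]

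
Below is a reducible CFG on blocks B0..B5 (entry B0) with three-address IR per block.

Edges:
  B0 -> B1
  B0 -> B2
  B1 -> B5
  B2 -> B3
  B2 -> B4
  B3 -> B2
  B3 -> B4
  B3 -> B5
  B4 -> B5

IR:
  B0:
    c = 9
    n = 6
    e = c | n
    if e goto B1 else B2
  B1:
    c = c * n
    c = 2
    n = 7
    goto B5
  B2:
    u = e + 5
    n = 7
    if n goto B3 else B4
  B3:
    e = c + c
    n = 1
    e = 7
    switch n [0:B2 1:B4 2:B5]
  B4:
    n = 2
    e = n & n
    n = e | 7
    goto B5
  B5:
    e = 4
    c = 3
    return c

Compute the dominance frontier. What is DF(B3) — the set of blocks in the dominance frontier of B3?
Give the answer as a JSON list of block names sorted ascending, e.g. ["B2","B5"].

Answer: ["B2", "B4", "B5"]

Derivation:
idom tree: B1←B0 B2←B0 B3←B2 B4←B2 B5←B0
Dom∩ at merges:
  B2: preds {B0,B3}: {B0} ∩ {B0,B2,B3} = {B0}; idom=B0
  B4: preds {B2,B3}: {B0,B2} ∩ {B0,B2,B3} = {B0,B2}; idom=B2
  B5: preds {B1,B3,B4}: {B0,B1} ∩ {B0,B2,B3} ∩ {B0,B2,B4} = {B0}; idom=B0

DF derivation:
  join B2 pred B0: · stop@B0
  join B2 pred B3: B3→B2 stop@B0
  join B4 pred B2: · stop@B2
  join B4 pred B3: B3 stop@B2
  join B5 pred B1: B1 stop@B0
  join B5 pred B3: B3→B2 stop@B0
  join B5 pred B4: B4→B2 stop@B0
  B0 → ∅
  B1 → {B5}
  B2 → {B2,B5}
  B3 → {B2,B4,B5}
  B4 → {B5}
  B5 → ∅

DF(B3) = ["B2", "B4", "B5"]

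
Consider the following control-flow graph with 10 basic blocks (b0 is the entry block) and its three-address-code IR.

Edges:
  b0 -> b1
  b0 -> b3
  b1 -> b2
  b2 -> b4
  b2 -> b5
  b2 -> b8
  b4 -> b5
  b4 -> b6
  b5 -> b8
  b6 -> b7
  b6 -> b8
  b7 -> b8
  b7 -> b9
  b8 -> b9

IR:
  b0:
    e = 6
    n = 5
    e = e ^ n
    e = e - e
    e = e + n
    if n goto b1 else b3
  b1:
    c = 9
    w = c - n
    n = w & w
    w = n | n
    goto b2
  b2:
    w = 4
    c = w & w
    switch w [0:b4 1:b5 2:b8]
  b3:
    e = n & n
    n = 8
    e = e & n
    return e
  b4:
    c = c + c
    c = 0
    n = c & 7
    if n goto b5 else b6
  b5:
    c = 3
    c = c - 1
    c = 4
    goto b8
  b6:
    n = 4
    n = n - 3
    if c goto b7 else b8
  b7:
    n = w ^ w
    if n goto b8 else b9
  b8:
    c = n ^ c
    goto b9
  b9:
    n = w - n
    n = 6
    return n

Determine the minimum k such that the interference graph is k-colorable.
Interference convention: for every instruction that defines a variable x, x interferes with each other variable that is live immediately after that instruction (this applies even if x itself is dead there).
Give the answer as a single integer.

Answer: 3

Analysis:
def/use:
  b0 def {e,n} use ∅
  b1 def {c,n,w} use {n}
  b2 def {c,w} use ∅
  b3 def {e,n} use {n}
  b4 def {c,n} use {c}
  b5 def {c} use ∅
  b6 def {n} use {c}
  b7 def {n} use {w}
  b8 def {c} use {c,n}
  b9 def {n} use {n,w}

Liveness:
  b0: in=∅ out={n}
  b1: in={n} out={n}
  b2: in={n} out={c,n,w}
  b3: in={n} out=∅
  b4: in={c,w} out={c,n,w}
  b5: in={n,w} out={c,n,w}
  b6: in={c,w} out={c,n,w}
  b7: in={c,w} out={c,n,w}
  b8: in={c,n,w} out={n,w}
  b9: in={n,w} out=∅

Interference:
  c — {n,w}
  e — {n}
  n — {c,e,w}
  w — {c,n}

Registers:
  clique {c,n,w} ⇒ need ≥ 3
  3-colouring: R0={n}  R1={c,e}  R2={w}
  χ = 3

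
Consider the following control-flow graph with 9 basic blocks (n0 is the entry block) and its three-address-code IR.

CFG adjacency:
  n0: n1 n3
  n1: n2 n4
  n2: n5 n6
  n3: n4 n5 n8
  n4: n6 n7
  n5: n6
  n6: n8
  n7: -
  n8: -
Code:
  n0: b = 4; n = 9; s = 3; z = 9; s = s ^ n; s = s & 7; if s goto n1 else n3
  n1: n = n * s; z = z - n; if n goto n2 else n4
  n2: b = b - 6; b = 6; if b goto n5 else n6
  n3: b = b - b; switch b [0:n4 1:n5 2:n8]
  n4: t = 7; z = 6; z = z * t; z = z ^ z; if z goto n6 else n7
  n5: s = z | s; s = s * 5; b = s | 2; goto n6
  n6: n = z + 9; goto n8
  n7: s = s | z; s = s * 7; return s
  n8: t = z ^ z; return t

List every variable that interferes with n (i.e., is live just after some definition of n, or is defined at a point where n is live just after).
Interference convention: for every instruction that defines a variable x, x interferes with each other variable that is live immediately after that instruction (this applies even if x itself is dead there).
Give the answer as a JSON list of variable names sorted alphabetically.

Block summaries:
  n0: {b,n,s,z} / ∅
  n1: {n,z} / {n,s,z}
  n2: {b} / {b}
  n3: {b} / {b}
  n4: {t,z} / ∅
  n5: {b,s} / {s,z}
  n6: {n} / {z}
  n7: {s} / {s,z}
  n8: {t} / {z}

Backward fixpoint:
  n0: in=∅ out={b,n,s,z}
  n1: in={b,n,s,z} out={b,s,z}
  n2: in={b,s,z} out={s,z}
  n3: in={b,s,z} out={s,z}
  n4: in={s} out={s,z}
  n5: in={s,z} out={z}
  n6: in={z} out={z}
  n7: in={s,z} out=∅
  n8: in={z} out=∅

Interfere edges:
  b↔{n,s,z}
  n↔{b,s,z}
  s↔{b,n,t,z}
  t↔{s,z}
  z↔{b,n,s,t}

N(n) = ["b", "s", "z"]

Answer: ["b", "s", "z"]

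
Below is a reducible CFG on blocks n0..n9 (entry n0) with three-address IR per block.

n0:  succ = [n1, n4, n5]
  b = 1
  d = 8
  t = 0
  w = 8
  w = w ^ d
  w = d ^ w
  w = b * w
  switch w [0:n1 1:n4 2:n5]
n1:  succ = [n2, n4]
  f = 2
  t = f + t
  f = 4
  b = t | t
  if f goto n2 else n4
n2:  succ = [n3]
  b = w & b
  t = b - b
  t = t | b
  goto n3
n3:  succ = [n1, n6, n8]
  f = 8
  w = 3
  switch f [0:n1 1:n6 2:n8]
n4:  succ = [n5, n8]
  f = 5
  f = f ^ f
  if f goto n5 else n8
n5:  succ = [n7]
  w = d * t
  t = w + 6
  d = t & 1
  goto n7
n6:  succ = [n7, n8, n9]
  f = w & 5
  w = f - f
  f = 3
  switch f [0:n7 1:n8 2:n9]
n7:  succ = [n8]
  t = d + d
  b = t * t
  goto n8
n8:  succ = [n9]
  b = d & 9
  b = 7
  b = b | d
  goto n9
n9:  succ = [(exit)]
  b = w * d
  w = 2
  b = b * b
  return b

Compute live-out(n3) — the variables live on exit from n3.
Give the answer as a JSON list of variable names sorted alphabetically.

Per-block:
  n0: def={b,d,t,w} ue=∅
  n1: def={b,f,t} ue={t}
  n2: def={b,t} ue={b,w}
  n3: def={f,w} ue=∅
  n4: def={f} ue=∅
  n5: def={d,t,w} ue={d,t}
  n6: def={f,w} ue={w}
  n7: def={b,t} ue={d}
  n8: def={b} ue={d}
  n9: def={b,w} ue={d,w}

Live sets:
  live n0: ∅→{d,t,w}
  live n1: {d,t,w}→{b,d,t,w}
  live n2: {b,d,w}→{d,t}
  live n3: {d,t}→{d,t,w}
  live n4: {d,t,w}→{d,t,w}
  live n5: {d,t}→{d,w}
  live n6: {d,w}→{d,w}
  live n7: {d,w}→{d,w}
  live n8: {d,w}→{d,w}
  live n9: {d,w}→∅

live-out(n3) = ["d", "t", "w"]

Answer: ["d", "t", "w"]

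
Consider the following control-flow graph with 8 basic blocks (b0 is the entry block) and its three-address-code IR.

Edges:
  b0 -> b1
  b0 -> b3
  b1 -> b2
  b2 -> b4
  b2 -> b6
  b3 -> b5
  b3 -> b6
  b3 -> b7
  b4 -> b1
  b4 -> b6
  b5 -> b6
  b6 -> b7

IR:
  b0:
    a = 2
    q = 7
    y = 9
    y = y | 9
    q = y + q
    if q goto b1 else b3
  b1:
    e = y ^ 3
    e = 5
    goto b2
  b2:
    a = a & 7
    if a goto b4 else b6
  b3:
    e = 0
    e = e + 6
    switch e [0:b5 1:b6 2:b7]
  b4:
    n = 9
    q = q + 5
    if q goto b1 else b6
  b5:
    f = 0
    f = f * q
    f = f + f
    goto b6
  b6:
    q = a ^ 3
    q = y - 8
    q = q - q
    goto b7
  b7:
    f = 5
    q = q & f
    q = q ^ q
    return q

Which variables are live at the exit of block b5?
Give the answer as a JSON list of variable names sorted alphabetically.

Answer: ["a", "y"]

Analysis:
def/use:
  b0: def={a,q,y} ue=∅
  b1: def={e} ue={y}
  b2: def={a} ue={a}
  b3: def={e} ue=∅
  b4: def={n,q} ue={q}
  b5: def={f} ue={q}
  b6: def={q} ue={a,y}
  b7: def={f,q} ue={q}

Live sets:
  b0 li=∅ lo={a,q,y}
  b1 li={a,q,y} lo={a,q,y}
  b2 li={a,q,y} lo={a,q,y}
  b3 li={a,q,y} lo={a,q,y}
  b4 li={a,q,y} lo={a,q,y}
  b5 li={a,q,y} lo={a,y}
  b6 li={a,y} lo={q}
  b7 li={q} lo=∅

live-out(b5) = ["a", "y"]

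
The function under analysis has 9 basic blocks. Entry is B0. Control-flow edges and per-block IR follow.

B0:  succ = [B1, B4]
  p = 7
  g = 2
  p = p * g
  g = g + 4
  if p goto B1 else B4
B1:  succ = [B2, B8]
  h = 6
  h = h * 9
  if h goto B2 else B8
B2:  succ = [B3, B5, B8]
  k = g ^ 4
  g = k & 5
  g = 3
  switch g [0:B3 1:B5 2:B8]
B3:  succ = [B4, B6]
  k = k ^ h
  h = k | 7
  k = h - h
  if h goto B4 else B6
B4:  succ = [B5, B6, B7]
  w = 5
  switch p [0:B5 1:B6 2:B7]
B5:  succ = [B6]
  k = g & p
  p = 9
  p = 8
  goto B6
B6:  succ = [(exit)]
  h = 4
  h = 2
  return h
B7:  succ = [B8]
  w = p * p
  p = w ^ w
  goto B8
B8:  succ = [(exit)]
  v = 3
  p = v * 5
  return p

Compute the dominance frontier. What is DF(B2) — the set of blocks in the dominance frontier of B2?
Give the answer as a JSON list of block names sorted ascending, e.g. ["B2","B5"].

idom tree: B1←B0 B2←B1 B3←B2 B4←B0 B5←B0 B6←B0 B7←B4 B8←B0
Dom at joins:
  B4: preds {B0,B3}: {B0} ∩ {B0,B1,B2,B3} = {B0}; idom=B0
  B5: preds {B2,B4}: {B0,B1,B2} ∩ {B0,B4} = {B0}; idom=B0
  B6: preds {B3,B4,B5}: {B0,B1,B2,B3} ∩ {B0,B4} ∩ {B0,B5} = {B0}; idom=B0
  B8: preds {B1,B2,B7}: {B0,B1} ∩ {B0,B1,B2} ∩ {B0,B4,B7} = {B0}; idom=B0

Frontier:
  B4←B0: walk · to B0
  B4←B3: walk B3→B2→B1 to B0
  B5←B2: walk B2→B1 to B0
  B5←B4: walk B4 to B0
  B6←B3: walk B3→B2→B1 to B0
  B6←B4: walk B4 to B0
  B6←B5: walk B5 to B0
  B8←B1: walk B1 to B0
  B8←B2: walk B2→B1 to B0
  B8←B7: walk B7→B4 to B0
  DF(B0)=∅
  DF(B1)={B4,B5,B6,B8}
  DF(B2)={B4,B5,B6,B8}
  DF(B3)={B4,B6}
  DF(B4)={B5,B6,B8}
  DF(B5)={B6}
  DF(B6)=∅
  DF(B7)={B8}
  DF(B8)=∅

DF(B2) = ["B4", "B5", "B6", "B8"]

Answer: ["B4", "B5", "B6", "B8"]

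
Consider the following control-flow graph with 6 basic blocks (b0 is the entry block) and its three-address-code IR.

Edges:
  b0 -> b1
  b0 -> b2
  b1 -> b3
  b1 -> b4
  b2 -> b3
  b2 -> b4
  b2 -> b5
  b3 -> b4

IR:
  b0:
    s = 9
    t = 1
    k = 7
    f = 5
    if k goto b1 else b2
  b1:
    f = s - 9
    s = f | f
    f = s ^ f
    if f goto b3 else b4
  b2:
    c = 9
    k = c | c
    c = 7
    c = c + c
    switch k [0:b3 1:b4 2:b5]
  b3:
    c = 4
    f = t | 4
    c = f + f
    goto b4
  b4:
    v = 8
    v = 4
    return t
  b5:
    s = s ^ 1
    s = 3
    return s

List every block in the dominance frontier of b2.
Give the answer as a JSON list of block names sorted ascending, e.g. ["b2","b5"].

Answer: ["b3", "b4"]

Analysis:
idom tree: b1←b0 b2←b0 b3←b0 b4←b0 b5←b2
Dom∩ at merges:
  b3: preds {b1,b2}: {b0,b1} ∩ {b0,b2} = {b0}; idom=b0
  b4: preds {b1,b2,b3}: {b0,b1} ∩ {b0,b2} ∩ {b0,b3} = {b0}; idom=b0

Frontier:
  join b3 pred b1: b1 stop@b0
  join b3 pred b2: b2 stop@b0
  join b4 pred b1: b1 stop@b0
  join b4 pred b2: b2 stop@b0
  join b4 pred b3: b3 stop@b0
  b0 → ∅
  b1 → {b3,b4}
  b2 → {b3,b4}
  b3 → {b4}
  b4 → ∅
  b5 → ∅

DF(b2) = ["b3", "b4"]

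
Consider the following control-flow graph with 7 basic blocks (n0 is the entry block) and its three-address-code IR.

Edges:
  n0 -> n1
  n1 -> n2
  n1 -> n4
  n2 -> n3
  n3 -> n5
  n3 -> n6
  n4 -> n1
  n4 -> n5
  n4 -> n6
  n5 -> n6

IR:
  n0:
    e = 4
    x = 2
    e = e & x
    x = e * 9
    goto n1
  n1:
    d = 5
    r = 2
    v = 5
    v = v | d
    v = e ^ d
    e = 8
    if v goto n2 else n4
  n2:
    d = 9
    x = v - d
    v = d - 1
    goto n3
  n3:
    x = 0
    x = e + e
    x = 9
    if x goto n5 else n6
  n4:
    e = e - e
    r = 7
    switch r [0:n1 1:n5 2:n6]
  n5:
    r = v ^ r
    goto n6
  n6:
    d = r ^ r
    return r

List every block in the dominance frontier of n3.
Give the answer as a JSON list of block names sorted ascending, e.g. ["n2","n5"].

Answer: ["n5", "n6"]

Working:
idom tree: n1←n0 n2←n1 n3←n2 n4←n1 n5←n1 n6←n1
Dom∩ at merges:
  n1: preds {n0,n4}: {n0} ∩ {n0,n1,n4} = {n0}; idom=n0
  n5: preds {n3,n4}: {n0,n1,n2,n3} ∩ {n0,n1,n4} = {n0,n1}; idom=n1
  n6: preds {n3,n4,n5}: {n0,n1,n2,n3} ∩ {n0,n1,n4} ∩ {n0,n1,n5} = {n0,n1}; idom=n1

DF walk-up:
  join n1 pred n0: · stop@n0
  join n1 pred n4: n4→n1 stop@n0
  join n5 pred n3: n3→n2 stop@n1
  join n5 pred n4: n4 stop@n1
  join n6 pred n3: n3→n2 stop@n1
  join n6 pred n4: n4 stop@n1
  join n6 pred n5: n5 stop@n1
  DF(n0)=∅
  DF(n1)={n1}
  DF(n2)={n5,n6}
  DF(n3)={n5,n6}
  DF(n4)={n1,n5,n6}
  DF(n5)={n6}
  DF(n6)=∅

DF(n3) = ["n5", "n6"]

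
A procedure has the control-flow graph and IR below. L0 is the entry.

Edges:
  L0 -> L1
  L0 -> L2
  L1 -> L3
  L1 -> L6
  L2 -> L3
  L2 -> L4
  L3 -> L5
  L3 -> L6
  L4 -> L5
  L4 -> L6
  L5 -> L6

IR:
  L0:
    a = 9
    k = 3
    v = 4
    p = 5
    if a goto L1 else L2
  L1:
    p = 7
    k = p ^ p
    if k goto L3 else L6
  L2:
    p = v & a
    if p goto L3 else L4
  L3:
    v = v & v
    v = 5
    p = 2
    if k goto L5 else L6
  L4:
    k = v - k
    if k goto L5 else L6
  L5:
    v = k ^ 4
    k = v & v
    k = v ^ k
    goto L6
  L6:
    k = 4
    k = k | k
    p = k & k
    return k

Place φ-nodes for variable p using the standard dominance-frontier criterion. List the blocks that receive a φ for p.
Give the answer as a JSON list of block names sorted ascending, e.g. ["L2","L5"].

Answer: ["L3", "L5", "L6"]

Analysis:
idom tree: L1←L0 L2←L0 L3←L0 L4←L2 L5←L0 L6←L0
Join-block Dom:
  L3: preds {L1,L2}: {L0,L1} ∩ {L0,L2} = {L0}; idom=L0
  L5: preds {L3,L4}: {L0,L3} ∩ {L0,L2,L4} = {L0}; idom=L0
  L6: preds {L1,L3,L4,L5}: {L0,L1} ∩ {L0,L3} ∩ {L0,L2,L4} ∩ {L0,L5} = {L0}; idom=L0

DF walk-up:
  join L3 pred L1: L1 stop@L0
  join L3 pred L2: L2 stop@L0
  join L5 pred L3: L3 stop@L0
  join L5 pred L4: L4→L2 stop@L0
  join L6 pred L1: L1 stop@L0
  join L6 pred L3: L3 stop@L0
  join L6 pred L4: L4→L2 stop@L0
  join L6 pred L5: L5 stop@L0
  DF(L0)=∅
  DF(L1)={L3,L6}
  DF(L2)={L3,L5,L6}
  DF(L3)={L5,L6}
  DF(L4)={L5,L6}
  DF(L5)={L6}
  DF(L6)=∅

φ for p: defs {L0,L1,L2,L3,L6}
  DF⁺ = {L3,L5,L6}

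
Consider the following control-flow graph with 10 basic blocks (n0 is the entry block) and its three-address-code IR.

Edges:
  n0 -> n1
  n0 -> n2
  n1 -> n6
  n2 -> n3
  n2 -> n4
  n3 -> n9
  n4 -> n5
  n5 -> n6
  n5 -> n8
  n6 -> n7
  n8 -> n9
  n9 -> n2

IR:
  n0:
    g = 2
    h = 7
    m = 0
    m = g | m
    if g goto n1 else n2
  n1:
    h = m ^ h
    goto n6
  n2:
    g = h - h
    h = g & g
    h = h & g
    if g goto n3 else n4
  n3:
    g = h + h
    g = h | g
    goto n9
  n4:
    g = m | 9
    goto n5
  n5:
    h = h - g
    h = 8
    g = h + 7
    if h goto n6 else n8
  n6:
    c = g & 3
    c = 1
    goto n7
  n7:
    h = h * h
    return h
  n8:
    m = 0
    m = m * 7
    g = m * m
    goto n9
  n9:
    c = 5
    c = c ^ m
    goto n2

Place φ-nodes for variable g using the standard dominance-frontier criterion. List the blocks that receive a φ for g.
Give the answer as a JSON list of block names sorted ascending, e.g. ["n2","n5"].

Answer: ["n2", "n6", "n9"]

Working:
idom tree: n1←n0 n2←n0 n3←n2 n4←n2 n5←n4 n6←n0 n7←n6 n8←n5 n9←n2
Dom at joins:
  n2: preds {n0,n9}: {n0} ∩ {n0,n2,n9} = {n0}; idom=n0
  n6: preds {n1,n5}: {n0,n1} ∩ {n0,n2,n4,n5} = {n0}; idom=n0
  n9: preds {n3,n8}: {n0,n2,n3} ∩ {n0,n2,n4,n5,n8} = {n0,n2}; idom=n2

DF derivation:
  join n2 pred n0: · stop@n0
  join n2 pred n9: n9→n2 stop@n0
  join n6 pred n1: n1 stop@n0
  join n6 pred n5: n5→n4→n2 stop@n0
  join n9 pred n3: n3 stop@n2
  join n9 pred n8: n8→n5→n4 stop@n2
  n0: DF=∅
  n1: DF={n6}
  n2: DF={n2,n6}
  n3: DF={n9}
  n4: DF={n6,n9}
  n5: DF={n6,n9}
  n6: DF=∅
  n7: DF=∅
  n8: DF={n9}
  n9: DF={n2}

φ for g: defs {n0,n2,n3,n4,n5,n8}
  DF⁺ = {n2,n6,n9}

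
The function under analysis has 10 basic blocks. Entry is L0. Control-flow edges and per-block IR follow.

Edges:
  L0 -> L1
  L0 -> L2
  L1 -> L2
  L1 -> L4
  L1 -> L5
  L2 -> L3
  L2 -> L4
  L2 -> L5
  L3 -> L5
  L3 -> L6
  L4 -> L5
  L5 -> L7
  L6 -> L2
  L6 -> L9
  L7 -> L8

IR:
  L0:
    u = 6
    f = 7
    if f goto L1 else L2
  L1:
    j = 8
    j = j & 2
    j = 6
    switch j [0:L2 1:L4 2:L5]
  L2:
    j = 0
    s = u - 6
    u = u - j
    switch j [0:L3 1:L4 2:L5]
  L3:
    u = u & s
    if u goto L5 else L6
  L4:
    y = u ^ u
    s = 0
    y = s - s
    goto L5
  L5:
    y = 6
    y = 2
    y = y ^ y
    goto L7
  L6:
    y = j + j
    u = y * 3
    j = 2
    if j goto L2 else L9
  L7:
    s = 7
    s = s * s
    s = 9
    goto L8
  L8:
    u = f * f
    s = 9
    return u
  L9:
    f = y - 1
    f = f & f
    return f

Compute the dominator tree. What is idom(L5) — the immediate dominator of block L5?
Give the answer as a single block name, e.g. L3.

Answer: L0

Analysis:
idom tree: L1←L0 L2←L0 L3←L2 L4←L0 L5←L0 L6←L3 L7←L5 L8←L7 L9←L6
Join-block Dom:
  L2: preds {L0,L1,L6}: {L0} ∩ {L0,L1} ∩ {L0,L2,L3,L6} = {L0}; idom=L0
  L4: preds {L1,L2}: {L0,L1} ∩ {L0,L2} = {L0}; idom=L0
  L5: preds {L1,L2,L3,L4}: {L0,L1} ∩ {L0,L2} ∩ {L0,L2,L3} ∩ {L0,L4} = {L0}; idom=L0

idom(L5) = L0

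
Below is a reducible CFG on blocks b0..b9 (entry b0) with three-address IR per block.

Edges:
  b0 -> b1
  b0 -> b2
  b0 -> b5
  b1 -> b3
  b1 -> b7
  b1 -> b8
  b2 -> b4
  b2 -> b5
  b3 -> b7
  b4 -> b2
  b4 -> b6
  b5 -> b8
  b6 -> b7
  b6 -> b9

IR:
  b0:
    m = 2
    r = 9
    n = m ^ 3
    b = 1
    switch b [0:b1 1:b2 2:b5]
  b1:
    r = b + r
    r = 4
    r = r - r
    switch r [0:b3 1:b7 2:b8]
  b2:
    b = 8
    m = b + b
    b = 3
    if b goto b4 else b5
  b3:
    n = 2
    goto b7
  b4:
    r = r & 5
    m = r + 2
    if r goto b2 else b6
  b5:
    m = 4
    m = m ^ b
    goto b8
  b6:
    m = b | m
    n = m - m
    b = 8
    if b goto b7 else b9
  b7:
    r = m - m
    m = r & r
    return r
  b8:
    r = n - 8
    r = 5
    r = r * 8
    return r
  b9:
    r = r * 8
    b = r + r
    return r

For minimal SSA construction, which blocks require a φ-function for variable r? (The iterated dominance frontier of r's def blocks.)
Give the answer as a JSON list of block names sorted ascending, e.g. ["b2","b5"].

idom tree: b1←b0 b2←b0 b3←b1 b4←b2 b5←b0 b6←b4 b7←b0 b8←b0 b9←b6
Dom at joins:
  b2: preds {b0,b4}: {b0} ∩ {b0,b2,b4} = {b0}; idom=b0
  b5: preds {b0,b2}: {b0} ∩ {b0,b2} = {b0}; idom=b0
  b7: preds {b1,b3,b6}: {b0,b1} ∩ {b0,b1,b3} ∩ {b0,b2,b4,b6} = {b0}; idom=b0
  b8: preds {b1,b5}: {b0,b1} ∩ {b0,b5} = {b0}; idom=b0

DF derivation:
  b2←b0: walk · to b0
  b2←b4: walk b4→b2 to b0
  b5←b0: walk · to b0
  b5←b2: walk b2 to b0
  b7←b1: walk b1 to b0
  b7←b3: walk b3→b1 to b0
  b7←b6: walk b6→b4→b2 to b0
  b8←b1: walk b1 to b0
  b8←b5: walk b5 to b0
  b0 → ∅
  b1 → {b7,b8}
  b2 → {b2,b5,b7}
  b3 → {b7}
  b4 → {b2,b7}
  b5 → {b8}
  b6 → {b7}
  b7 → ∅
  b8 → ∅
  b9 → ∅

φ for r: defs {b0,b1,b4,b7,b8,b9}
  DF⁺ = {b2,b5,b7,b8}

Answer: ["b2", "b5", "b7", "b8"]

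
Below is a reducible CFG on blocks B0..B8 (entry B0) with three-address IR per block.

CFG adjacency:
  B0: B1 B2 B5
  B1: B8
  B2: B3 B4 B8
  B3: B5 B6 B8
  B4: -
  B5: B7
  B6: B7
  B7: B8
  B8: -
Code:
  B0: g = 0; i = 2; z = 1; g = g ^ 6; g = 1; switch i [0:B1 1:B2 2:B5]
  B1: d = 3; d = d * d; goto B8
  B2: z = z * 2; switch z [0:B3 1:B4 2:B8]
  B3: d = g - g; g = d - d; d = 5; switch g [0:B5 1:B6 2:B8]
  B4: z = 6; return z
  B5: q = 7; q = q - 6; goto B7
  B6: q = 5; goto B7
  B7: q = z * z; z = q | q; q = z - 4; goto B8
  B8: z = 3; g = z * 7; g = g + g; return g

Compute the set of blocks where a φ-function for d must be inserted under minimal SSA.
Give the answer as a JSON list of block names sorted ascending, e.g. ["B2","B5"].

Answer: ["B5", "B7", "B8"]

Derivation:
idom tree: B1←B0 B2←B0 B3←B2 B4←B2 B5←B0 B6←B3 B7←B0 B8←B0
Dom∩ at merges:
  B5: preds {B0,B3}: {B0} ∩ {B0,B2,B3} = {B0}; idom=B0
  B7: preds {B5,B6}: {B0,B5} ∩ {B0,B2,B3,B6} = {B0}; idom=B0
  B8: preds {B1,B2,B3,B7}: {B0,B1} ∩ {B0,B2} ∩ {B0,B2,B3} ∩ {B0,B7} = {B0}; idom=B0

DF derivation:
  B5←B0: walk · to B0
  B5←B3: walk B3→B2 to B0
  B7←B5: walk B5 to B0
  B7←B6: walk B6→B3→B2 to B0
  B8←B1: walk B1 to B0
  B8←B2: walk B2 to B0
  B8←B3: walk B3→B2 to B0
  B8←B7: walk B7 to B0
  B0: DF=∅
  B1: DF={B8}
  B2: DF={B5,B7,B8}
  B3: DF={B5,B7,B8}
  B4: DF=∅
  B5: DF={B7}
  B6: DF={B7}
  B7: DF={B8}
  B8: DF=∅

φ for d: defs {B1,B3}
  DF⁺ = {B5,B7,B8}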